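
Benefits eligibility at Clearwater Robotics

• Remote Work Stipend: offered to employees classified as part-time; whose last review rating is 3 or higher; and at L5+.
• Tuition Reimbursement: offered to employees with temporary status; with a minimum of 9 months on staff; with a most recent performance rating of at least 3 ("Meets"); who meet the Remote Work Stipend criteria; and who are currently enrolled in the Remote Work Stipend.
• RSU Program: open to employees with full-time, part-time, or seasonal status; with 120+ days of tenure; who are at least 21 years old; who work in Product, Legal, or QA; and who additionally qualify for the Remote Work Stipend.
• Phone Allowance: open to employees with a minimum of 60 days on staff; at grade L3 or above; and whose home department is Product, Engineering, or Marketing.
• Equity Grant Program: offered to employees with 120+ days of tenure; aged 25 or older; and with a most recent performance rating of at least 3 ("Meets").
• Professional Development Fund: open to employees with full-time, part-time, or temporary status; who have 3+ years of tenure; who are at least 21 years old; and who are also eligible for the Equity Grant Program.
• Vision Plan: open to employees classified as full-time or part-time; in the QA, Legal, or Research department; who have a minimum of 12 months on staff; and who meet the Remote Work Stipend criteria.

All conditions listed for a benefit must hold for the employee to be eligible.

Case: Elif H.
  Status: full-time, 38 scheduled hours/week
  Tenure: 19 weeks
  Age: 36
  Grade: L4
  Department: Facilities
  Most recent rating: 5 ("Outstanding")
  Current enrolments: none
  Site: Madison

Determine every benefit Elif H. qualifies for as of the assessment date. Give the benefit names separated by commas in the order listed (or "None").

Remote Work Stipend — status full-time ✗ (requires part-time) → not eligible.
Tuition Reimbursement — status full-time ✗ (requires temporary) → not eligible.
RSU Program — status full-time ✓; service 19 weeks ≥ 120 days ✓; age 36 ≥ 21 ✓; dept Facilities ✗ → not eligible.
Phone Allowance — service 19 weeks ≥ 60 days ✓; grade L4 ≥ L3 ✓; dept Facilities ✗ → not eligible.
Equity Grant Program — service 19 weeks ≥ 120 days ✓; age 36 ≥ 25 ✓; rating 5 ≥ 3 ✓ → eligible.
Professional Development Fund — status full-time ✓; service 19 weeks < 3 years (≈1095 days) ✗ → not eligible.
Vision Plan — status full-time ✓; dept Facilities ✗ → not eligible.

Equity Grant Program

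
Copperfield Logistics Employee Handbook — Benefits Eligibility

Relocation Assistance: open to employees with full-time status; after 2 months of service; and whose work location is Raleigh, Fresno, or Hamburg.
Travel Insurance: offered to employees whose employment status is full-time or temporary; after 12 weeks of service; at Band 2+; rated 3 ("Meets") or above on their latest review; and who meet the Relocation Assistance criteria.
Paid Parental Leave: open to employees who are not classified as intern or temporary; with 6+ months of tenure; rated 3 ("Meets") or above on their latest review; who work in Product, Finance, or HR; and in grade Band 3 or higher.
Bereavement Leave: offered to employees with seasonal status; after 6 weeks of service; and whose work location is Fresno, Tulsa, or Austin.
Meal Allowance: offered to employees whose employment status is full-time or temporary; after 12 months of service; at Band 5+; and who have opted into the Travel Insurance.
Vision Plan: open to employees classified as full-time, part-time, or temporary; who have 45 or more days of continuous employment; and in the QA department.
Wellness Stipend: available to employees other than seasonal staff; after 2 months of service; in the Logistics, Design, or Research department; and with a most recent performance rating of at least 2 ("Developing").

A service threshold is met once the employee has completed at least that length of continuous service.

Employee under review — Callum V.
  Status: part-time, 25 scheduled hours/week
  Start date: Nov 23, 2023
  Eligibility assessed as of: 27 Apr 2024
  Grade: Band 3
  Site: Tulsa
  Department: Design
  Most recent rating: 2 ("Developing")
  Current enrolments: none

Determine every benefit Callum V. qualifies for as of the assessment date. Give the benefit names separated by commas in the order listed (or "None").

Wellness Stipend

Service from Nov 23, 2023 to 27 Apr 2024: 156 days.
Relocation Assistance — status part-time ✗ (requires full-time) → not eligible.
Travel Insurance — status part-time ✗ (requires full-time or temporary) → not eligible.
Paid Parental Leave — status part-time ✓ (not excluded); service 156 days < 6 months (≈180 days) ✗ → not eligible.
Bereavement Leave — status part-time ✗ (requires seasonal) → not eligible.
Meal Allowance — status part-time ✗ (requires full-time or temporary) → not eligible.
Vision Plan — status part-time ✓; service 156 days ≥ 45 days ✓; dept Design ✗ → not eligible.
Wellness Stipend — status part-time ✓ (not excluded); service 156 days ≥ 2 months (≈60 days) ✓; dept Design ✓; rating 2 ≥ 2 ✓ → eligible.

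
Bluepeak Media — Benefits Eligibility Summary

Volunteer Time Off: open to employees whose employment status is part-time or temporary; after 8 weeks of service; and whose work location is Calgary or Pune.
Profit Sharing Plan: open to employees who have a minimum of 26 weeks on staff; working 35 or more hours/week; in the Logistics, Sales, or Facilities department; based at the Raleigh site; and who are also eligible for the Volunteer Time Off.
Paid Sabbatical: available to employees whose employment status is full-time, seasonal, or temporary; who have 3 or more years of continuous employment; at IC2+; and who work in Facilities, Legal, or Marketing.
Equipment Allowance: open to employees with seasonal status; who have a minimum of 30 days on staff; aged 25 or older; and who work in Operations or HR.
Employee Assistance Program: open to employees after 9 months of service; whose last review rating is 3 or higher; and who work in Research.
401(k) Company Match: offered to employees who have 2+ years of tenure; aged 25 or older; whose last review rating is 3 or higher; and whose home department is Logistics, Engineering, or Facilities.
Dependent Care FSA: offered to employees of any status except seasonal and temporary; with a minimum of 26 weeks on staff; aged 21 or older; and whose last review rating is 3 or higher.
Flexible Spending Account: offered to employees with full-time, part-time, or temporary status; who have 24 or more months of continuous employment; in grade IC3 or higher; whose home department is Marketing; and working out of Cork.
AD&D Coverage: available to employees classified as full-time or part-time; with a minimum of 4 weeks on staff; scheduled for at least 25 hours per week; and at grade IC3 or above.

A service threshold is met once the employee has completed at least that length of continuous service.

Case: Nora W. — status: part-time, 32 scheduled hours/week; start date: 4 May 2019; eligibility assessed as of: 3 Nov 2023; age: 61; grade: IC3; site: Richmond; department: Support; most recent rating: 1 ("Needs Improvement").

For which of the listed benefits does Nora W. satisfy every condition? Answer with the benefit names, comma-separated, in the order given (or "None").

AD&D Coverage

Service from 4 May 2019 to 3 Nov 2023: 1644 days.
Volunteer Time Off — status part-time ✓; service 1644 days ≥ 8 weeks (≈56 days) ✓; site Richmond ✗ (not Calgary or Pune) → not eligible.
Profit Sharing Plan — service 1644 days ≥ 26 weeks (≈182 days) ✓; 32 hrs/wk < 35 ✗ → not eligible.
Paid Sabbatical — status part-time ✗ (requires full-time, seasonal, or temporary) → not eligible.
Equipment Allowance — status part-time ✗ (requires seasonal) → not eligible.
Employee Assistance Program — service 1644 days ≥ 9 months (≈270 days) ✓; rating 1 < 3 ✗ → not eligible.
401(k) Company Match — service 1644 days ≥ 2 years (≈730 days) ✓; age 61 ≥ 25 ✓; rating 1 < 3 ✗ → not eligible.
Dependent Care FSA — status part-time ✓ (not excluded); service 1644 days ≥ 26 weeks (≈182 days) ✓; age 61 ≥ 21 ✓; rating 1 < 3 ✗ → not eligible.
Flexible Spending Account — status part-time ✓; service 1644 days ≥ 24 months (≈720 days) ✓; grade IC3 ≥ IC3 ✓; dept Support ✗ → not eligible.
AD&D Coverage — status part-time ✓; service 1644 days ≥ 4 weeks (≈28 days) ✓; 32 hrs/wk ≥ 25 ✓; grade IC3 ≥ IC3 ✓ → eligible.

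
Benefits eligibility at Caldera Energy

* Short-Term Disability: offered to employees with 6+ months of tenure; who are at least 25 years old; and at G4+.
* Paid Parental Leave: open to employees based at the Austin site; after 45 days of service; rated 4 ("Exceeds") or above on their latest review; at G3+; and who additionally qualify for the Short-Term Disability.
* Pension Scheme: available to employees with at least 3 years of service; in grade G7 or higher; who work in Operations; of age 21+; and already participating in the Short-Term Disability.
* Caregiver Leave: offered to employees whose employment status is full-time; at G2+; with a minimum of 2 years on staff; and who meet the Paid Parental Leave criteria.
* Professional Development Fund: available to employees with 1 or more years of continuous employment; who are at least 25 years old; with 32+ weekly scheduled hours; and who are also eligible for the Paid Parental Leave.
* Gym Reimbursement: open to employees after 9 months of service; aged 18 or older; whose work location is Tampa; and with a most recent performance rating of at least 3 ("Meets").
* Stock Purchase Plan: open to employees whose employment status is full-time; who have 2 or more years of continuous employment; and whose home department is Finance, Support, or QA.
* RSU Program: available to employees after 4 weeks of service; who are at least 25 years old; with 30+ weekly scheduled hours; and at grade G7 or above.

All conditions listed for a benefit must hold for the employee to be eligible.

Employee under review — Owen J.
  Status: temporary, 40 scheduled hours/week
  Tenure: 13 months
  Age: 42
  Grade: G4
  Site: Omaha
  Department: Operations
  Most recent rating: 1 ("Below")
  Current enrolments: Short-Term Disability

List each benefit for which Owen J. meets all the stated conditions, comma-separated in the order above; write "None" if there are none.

Short-Term Disability

Short-Term Disability — service 13 months ≥ 6 months ✓; age 42 ≥ 25 ✓; grade G4 ≥ G4 ✓ → eligible.
Paid Parental Leave — site Omaha ✗ (not Austin) → not eligible.
Pension Scheme — service 13 months < 3 years (≈1095 days) ✗ → not eligible.
Caregiver Leave — status temporary ✗ (requires full-time) → not eligible.
Professional Development Fund — service 13 months ≥ 1 year (≈365 days) ✓; age 42 ≥ 25 ✓; 40 hrs/wk ≥ 32 ✓; not eligible for Paid Parental Leave ✗ → not eligible.
Gym Reimbursement — service 13 months ≥ 9 months ✓; age 42 ≥ 18 ✓; site Omaha ✗ (not Tampa) → not eligible.
Stock Purchase Plan — status temporary ✗ (requires full-time) → not eligible.
RSU Program — service 13 months ≥ 4 weeks (≈28 days) ✓; age 42 ≥ 25 ✓; 40 hrs/wk ≥ 30 ✓; grade G4 < G7 ✗ → not eligible.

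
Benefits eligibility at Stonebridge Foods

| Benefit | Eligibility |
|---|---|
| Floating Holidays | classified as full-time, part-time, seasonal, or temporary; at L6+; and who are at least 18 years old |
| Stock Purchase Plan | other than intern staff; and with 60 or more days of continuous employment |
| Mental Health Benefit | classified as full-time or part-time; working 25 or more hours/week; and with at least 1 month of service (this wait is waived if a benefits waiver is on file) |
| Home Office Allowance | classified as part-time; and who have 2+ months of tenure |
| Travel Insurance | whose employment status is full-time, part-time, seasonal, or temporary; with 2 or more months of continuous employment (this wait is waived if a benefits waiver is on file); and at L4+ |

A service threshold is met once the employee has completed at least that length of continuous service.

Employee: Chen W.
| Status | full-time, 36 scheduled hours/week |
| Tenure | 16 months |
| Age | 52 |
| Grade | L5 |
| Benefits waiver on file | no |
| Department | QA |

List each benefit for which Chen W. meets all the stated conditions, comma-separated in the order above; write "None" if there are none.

Stock Purchase Plan, Mental Health Benefit, Travel Insurance

Floating Holidays — status full-time ✓; grade L5 < L6 ✗ → not eligible.
Stock Purchase Plan — status full-time ✓ (not excluded); service 16 months ≥ 60 days ✓ → eligible.
Mental Health Benefit — status full-time ✓; 36 hrs/wk ≥ 25 ✓; no waiver, service 16 months ≥ 1 month ✓ → eligible.
Home Office Allowance — status full-time ✗ (requires part-time) → not eligible.
Travel Insurance — status full-time ✓; no waiver, service 16 months ≥ 2 months ✓; grade L5 ≥ L4 ✓ → eligible.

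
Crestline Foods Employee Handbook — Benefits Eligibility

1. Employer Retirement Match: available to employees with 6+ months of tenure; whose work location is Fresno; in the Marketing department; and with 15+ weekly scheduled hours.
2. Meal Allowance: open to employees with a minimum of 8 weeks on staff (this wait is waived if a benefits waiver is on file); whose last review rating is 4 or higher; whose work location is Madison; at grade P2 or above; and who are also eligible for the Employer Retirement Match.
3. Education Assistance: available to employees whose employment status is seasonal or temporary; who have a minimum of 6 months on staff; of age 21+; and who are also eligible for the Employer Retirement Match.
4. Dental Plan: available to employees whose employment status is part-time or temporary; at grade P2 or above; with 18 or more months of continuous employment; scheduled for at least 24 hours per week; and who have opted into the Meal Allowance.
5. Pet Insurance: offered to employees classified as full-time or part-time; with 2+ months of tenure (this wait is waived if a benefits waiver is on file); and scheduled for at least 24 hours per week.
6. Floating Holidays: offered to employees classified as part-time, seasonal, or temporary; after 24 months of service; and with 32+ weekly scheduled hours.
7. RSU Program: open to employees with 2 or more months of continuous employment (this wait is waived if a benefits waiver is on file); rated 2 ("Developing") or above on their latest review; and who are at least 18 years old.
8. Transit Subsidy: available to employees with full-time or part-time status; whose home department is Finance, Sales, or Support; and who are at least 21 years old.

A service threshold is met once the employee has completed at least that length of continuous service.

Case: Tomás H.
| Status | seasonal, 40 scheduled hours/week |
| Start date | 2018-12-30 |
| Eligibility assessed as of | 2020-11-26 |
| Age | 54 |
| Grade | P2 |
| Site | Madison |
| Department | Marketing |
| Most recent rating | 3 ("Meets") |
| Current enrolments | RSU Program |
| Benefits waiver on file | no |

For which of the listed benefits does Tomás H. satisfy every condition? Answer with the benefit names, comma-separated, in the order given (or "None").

Service from 2018-12-30 to 2020-11-26: 697 days.
Employer Retirement Match — service 697 days ≥ 6 months (≈180 days) ✓; site Madison ✗ (not Fresno) → not eligible.
Meal Allowance — no waiver, service 697 days ≥ 8 weeks (≈56 days) ✓; rating 3 < 4 ✗ → not eligible.
Education Assistance — status seasonal ✓; service 697 days ≥ 6 months (≈180 days) ✓; age 54 ≥ 21 ✓; not eligible for Employer Retirement Match ✗ → not eligible.
Dental Plan — status seasonal ✗ (requires part-time or temporary) → not eligible.
Pet Insurance — status seasonal ✗ (requires full-time or part-time) → not eligible.
Floating Holidays — status seasonal ✓; service 697 days < 24 months (≈720 days) ✗ → not eligible.
RSU Program — no waiver, service 697 days ≥ 2 months (≈60 days) ✓; rating 3 ≥ 2 ✓; age 54 ≥ 18 ✓ → eligible.
Transit Subsidy — status seasonal ✗ (requires full-time or part-time) → not eligible.

RSU Program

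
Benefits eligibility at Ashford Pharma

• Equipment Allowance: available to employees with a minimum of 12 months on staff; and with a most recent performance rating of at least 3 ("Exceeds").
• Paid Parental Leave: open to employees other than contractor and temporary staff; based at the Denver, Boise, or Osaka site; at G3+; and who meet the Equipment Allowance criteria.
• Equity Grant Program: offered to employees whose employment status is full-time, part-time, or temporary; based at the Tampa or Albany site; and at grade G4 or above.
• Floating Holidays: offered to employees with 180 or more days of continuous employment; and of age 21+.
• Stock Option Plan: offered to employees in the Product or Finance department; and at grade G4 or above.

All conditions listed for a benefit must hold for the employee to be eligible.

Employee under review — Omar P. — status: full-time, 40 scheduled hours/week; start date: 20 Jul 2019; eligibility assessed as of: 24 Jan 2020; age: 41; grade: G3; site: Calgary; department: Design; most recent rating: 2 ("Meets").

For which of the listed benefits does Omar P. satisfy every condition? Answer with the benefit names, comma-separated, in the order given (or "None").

Floating Holidays

Service from 20 Jul 2019 to 24 Jan 2020: 188 days.
Equipment Allowance — service 188 days < 12 months (≈360 days) ✗ → not eligible.
Paid Parental Leave — status full-time ✓ (not excluded); site Calgary ✗ (not Denver, Boise, or Osaka) → not eligible.
Equity Grant Program — status full-time ✓; site Calgary ✗ (not Tampa or Albany) → not eligible.
Floating Holidays — service 188 days ≥ 180 days ✓; age 41 ≥ 21 ✓ → eligible.
Stock Option Plan — dept Design ✗ → not eligible.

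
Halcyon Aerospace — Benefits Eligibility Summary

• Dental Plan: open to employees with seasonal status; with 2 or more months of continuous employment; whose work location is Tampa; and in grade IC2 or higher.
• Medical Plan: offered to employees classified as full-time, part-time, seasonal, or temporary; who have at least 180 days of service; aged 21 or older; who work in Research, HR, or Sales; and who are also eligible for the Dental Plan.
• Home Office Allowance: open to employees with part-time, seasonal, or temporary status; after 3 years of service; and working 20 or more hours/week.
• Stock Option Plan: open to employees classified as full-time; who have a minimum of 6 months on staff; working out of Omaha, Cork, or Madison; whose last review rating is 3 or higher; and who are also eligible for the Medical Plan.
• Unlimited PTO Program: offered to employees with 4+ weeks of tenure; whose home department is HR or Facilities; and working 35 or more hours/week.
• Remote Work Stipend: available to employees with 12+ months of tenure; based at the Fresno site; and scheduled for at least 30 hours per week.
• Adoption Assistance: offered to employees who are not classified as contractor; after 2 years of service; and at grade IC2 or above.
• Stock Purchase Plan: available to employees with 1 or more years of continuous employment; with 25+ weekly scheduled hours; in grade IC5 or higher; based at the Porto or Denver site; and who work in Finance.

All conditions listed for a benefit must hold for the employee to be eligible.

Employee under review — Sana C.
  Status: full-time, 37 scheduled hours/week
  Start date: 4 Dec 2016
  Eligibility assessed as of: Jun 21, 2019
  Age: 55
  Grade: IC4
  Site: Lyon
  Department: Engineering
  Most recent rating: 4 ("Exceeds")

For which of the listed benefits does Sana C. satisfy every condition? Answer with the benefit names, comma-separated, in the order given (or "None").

Service from 4 Dec 2016 to Jun 21, 2019: 929 days.
Dental Plan — status full-time ✗ (requires seasonal) → not eligible.
Medical Plan — status full-time ✓; service 929 days ≥ 180 days ✓; age 55 ≥ 21 ✓; dept Engineering ✗ → not eligible.
Home Office Allowance — status full-time ✗ (requires part-time, seasonal, or temporary) → not eligible.
Stock Option Plan — status full-time ✓; service 929 days ≥ 6 months (≈180 days) ✓; site Lyon ✗ (not Omaha, Cork, or Madison) → not eligible.
Unlimited PTO Program — service 929 days ≥ 4 weeks (≈28 days) ✓; dept Engineering ✗ → not eligible.
Remote Work Stipend — service 929 days ≥ 12 months (≈360 days) ✓; site Lyon ✗ (not Fresno) → not eligible.
Adoption Assistance — status full-time ✓ (not excluded); service 929 days ≥ 2 years (≈730 days) ✓; grade IC4 ≥ IC2 ✓ → eligible.
Stock Purchase Plan — service 929 days ≥ 1 year (≈365 days) ✓; 37 hrs/wk ≥ 25 ✓; grade IC4 < IC5 ✗ → not eligible.

Adoption Assistance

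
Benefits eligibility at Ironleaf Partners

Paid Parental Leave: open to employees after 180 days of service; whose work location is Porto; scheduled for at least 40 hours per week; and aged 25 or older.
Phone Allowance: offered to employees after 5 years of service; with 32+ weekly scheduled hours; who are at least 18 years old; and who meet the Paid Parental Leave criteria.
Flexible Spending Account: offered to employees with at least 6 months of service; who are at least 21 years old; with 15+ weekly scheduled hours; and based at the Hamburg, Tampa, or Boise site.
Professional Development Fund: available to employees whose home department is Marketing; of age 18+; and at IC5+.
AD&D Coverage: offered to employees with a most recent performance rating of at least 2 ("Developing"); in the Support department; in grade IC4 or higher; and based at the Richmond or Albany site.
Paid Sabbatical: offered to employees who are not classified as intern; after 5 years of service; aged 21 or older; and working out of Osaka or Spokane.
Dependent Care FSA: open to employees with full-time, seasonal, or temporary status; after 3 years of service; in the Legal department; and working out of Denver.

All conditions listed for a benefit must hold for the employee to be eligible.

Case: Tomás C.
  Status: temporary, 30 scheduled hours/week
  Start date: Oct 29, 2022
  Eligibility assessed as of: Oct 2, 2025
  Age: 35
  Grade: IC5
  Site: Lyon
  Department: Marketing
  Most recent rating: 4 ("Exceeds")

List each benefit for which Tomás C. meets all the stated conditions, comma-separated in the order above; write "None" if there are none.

Service from Oct 29, 2022 to Oct 2, 2025: 1069 days.
Paid Parental Leave — service 1069 days ≥ 180 days ✓; site Lyon ✗ (not Porto) → not eligible.
Phone Allowance — service 1069 days < 5 years (≈1825 days) ✗ → not eligible.
Flexible Spending Account — service 1069 days ≥ 6 months (≈180 days) ✓; age 35 ≥ 21 ✓; 30 hrs/wk ≥ 15 ✓; site Lyon ✗ (not Hamburg, Tampa, or Boise) → not eligible.
Professional Development Fund — dept Marketing ✓; age 35 ≥ 18 ✓; grade IC5 ≥ IC5 ✓ → eligible.
AD&D Coverage — rating 4 ≥ 2 ✓; dept Marketing ✗ → not eligible.
Paid Sabbatical — status temporary ✓ (not excluded); service 1069 days < 5 years (≈1825 days) ✗ → not eligible.
Dependent Care FSA — status temporary ✓; service 1069 days < 3 years (≈1095 days) ✗ → not eligible.

Professional Development Fund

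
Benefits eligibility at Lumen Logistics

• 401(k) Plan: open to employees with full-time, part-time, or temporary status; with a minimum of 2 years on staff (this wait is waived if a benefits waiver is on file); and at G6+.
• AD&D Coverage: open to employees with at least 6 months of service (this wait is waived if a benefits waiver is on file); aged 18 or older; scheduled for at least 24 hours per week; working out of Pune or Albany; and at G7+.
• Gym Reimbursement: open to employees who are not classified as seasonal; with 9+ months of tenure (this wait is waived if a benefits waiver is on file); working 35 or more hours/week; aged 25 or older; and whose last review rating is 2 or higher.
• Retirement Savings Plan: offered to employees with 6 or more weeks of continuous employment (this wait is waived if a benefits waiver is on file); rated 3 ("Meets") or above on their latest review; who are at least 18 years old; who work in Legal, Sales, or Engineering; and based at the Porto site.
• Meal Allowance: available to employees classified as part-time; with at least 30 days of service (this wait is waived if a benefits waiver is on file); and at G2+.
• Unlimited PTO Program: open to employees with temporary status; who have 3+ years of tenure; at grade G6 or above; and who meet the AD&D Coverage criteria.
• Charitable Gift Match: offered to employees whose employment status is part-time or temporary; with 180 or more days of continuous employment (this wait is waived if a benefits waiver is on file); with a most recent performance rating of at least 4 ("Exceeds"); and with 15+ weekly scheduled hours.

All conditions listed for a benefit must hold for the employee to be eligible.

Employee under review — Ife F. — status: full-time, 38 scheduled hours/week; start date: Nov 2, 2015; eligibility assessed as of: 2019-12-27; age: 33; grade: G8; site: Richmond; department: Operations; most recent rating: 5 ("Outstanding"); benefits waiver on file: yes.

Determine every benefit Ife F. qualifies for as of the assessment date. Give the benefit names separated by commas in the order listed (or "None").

401(k) Plan, Gym Reimbursement

Service from Nov 2, 2015 to 2019-12-27: 1516 days.
401(k) Plan — status full-time ✓; benefits waiver on file ✓; grade G8 ≥ G6 ✓ → eligible.
AD&D Coverage — benefits waiver on file ✓; age 33 ≥ 18 ✓; 38 hrs/wk ≥ 24 ✓; site Richmond ✗ (not Pune or Albany) → not eligible.
Gym Reimbursement — status full-time ✓ (not excluded); benefits waiver on file ✓; 38 hrs/wk ≥ 35 ✓; age 33 ≥ 25 ✓; rating 5 ≥ 2 ✓ → eligible.
Retirement Savings Plan — benefits waiver on file ✓; rating 5 ≥ 3 ✓; age 33 ≥ 18 ✓; dept Operations ✗ → not eligible.
Meal Allowance — status full-time ✗ (requires part-time) → not eligible.
Unlimited PTO Program — status full-time ✗ (requires temporary) → not eligible.
Charitable Gift Match — status full-time ✗ (requires part-time or temporary) → not eligible.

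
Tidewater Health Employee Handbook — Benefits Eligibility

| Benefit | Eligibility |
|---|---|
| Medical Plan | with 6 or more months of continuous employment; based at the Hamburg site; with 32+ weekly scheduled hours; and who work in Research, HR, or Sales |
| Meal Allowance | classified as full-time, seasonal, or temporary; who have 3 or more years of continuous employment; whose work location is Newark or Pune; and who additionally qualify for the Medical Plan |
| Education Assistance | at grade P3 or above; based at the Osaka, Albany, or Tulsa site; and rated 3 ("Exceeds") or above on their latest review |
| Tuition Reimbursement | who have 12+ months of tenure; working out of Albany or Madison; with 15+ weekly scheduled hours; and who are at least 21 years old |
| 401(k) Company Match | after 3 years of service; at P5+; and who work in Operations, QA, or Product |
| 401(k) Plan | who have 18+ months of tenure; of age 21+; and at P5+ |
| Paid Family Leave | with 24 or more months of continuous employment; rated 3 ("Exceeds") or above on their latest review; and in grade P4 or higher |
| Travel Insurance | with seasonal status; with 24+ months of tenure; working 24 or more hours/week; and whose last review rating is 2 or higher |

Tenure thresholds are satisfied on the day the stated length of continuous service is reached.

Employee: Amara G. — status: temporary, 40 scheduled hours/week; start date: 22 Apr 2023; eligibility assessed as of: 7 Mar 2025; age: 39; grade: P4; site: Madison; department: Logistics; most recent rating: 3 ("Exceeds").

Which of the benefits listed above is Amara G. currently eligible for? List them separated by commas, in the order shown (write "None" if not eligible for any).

Tuition Reimbursement

Service from 22 Apr 2023 to 7 Mar 2025: 685 days.
Medical Plan — service 685 days ≥ 6 months (≈180 days) ✓; site Madison ✗ (not Hamburg) → not eligible.
Meal Allowance — status temporary ✓; service 685 days < 3 years (≈1095 days) ✗ → not eligible.
Education Assistance — grade P4 ≥ P3 ✓; site Madison ✗ (not Osaka, Albany, or Tulsa) → not eligible.
Tuition Reimbursement — service 685 days ≥ 12 months (≈360 days) ✓; site Madison ✓; 40 hrs/wk ≥ 15 ✓; age 39 ≥ 21 ✓ → eligible.
401(k) Company Match — service 685 days < 3 years (≈1095 days) ✗ → not eligible.
401(k) Plan — service 685 days ≥ 18 months (≈540 days) ✓; age 39 ≥ 21 ✓; grade P4 < P5 ✗ → not eligible.
Paid Family Leave — service 685 days < 24 months (≈720 days) ✗ → not eligible.
Travel Insurance — status temporary ✗ (requires seasonal) → not eligible.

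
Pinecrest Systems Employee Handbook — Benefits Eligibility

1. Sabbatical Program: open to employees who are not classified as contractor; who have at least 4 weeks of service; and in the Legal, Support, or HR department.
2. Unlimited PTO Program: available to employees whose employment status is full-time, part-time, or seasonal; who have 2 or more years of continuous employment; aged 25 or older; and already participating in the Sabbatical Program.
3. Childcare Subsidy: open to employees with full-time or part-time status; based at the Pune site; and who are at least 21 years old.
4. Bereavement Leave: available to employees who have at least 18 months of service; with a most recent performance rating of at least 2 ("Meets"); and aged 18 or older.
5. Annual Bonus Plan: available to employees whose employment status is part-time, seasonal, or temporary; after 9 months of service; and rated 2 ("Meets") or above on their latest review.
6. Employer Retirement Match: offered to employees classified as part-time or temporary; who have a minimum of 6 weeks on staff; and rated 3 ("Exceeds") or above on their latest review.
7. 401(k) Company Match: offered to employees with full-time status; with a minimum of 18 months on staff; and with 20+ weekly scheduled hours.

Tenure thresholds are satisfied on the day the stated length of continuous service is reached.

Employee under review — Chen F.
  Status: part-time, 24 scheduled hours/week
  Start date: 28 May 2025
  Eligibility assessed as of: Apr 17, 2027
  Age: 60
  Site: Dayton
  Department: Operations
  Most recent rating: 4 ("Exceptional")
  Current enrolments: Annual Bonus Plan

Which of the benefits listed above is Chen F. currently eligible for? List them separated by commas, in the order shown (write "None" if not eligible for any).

Bereavement Leave, Annual Bonus Plan, Employer Retirement Match

Service from 28 May 2025 to Apr 17, 2027: 689 days.
Sabbatical Program — status part-time ✓ (not excluded); service 689 days ≥ 4 weeks (≈28 days) ✓; dept Operations ✗ → not eligible.
Unlimited PTO Program — status part-time ✓; service 689 days < 2 years (≈730 days) ✗ → not eligible.
Childcare Subsidy — status part-time ✓; site Dayton ✗ (not Pune) → not eligible.
Bereavement Leave — service 689 days ≥ 18 months (≈540 days) ✓; rating 4 ≥ 2 ✓; age 60 ≥ 18 ✓ → eligible.
Annual Bonus Plan — status part-time ✓; service 689 days ≥ 9 months (≈270 days) ✓; rating 4 ≥ 2 ✓ → eligible.
Employer Retirement Match — status part-time ✓; service 689 days ≥ 6 weeks (≈42 days) ✓; rating 4 ≥ 3 ✓ → eligible.
401(k) Company Match — status part-time ✗ (requires full-time) → not eligible.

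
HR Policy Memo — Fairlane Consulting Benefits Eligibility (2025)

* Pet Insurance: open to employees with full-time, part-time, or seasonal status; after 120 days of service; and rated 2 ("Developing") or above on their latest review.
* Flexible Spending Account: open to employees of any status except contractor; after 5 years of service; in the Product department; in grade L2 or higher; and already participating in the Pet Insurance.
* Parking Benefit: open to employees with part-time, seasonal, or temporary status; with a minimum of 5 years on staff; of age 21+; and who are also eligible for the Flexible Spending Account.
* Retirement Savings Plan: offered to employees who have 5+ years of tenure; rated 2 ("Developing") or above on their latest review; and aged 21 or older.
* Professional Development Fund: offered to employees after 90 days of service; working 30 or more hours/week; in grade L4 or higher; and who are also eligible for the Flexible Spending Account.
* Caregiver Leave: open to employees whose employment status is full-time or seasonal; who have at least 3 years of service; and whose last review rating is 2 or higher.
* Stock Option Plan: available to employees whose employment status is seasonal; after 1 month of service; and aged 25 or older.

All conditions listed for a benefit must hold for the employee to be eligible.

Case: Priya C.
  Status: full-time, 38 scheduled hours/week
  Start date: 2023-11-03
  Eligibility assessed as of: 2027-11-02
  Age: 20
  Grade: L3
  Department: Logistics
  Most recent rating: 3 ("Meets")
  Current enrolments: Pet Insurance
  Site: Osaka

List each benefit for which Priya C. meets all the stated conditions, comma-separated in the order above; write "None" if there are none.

Service from 2023-11-03 to 2027-11-02: 1460 days.
Pet Insurance — status full-time ✓; service 1460 days ≥ 120 days ✓; rating 3 ≥ 2 ✓ → eligible.
Flexible Spending Account — status full-time ✓ (not excluded); service 1460 days < 5 years (≈1825 days) ✗ → not eligible.
Parking Benefit — status full-time ✗ (requires part-time, seasonal, or temporary) → not eligible.
Retirement Savings Plan — service 1460 days < 5 years (≈1825 days) ✗ → not eligible.
Professional Development Fund — service 1460 days ≥ 90 days ✓; 38 hrs/wk ≥ 30 ✓; grade L3 < L4 ✗ → not eligible.
Caregiver Leave — status full-time ✓; service 1460 days ≥ 3 years (≈1095 days) ✓; rating 3 ≥ 2 ✓ → eligible.
Stock Option Plan — status full-time ✗ (requires seasonal) → not eligible.

Pet Insurance, Caregiver Leave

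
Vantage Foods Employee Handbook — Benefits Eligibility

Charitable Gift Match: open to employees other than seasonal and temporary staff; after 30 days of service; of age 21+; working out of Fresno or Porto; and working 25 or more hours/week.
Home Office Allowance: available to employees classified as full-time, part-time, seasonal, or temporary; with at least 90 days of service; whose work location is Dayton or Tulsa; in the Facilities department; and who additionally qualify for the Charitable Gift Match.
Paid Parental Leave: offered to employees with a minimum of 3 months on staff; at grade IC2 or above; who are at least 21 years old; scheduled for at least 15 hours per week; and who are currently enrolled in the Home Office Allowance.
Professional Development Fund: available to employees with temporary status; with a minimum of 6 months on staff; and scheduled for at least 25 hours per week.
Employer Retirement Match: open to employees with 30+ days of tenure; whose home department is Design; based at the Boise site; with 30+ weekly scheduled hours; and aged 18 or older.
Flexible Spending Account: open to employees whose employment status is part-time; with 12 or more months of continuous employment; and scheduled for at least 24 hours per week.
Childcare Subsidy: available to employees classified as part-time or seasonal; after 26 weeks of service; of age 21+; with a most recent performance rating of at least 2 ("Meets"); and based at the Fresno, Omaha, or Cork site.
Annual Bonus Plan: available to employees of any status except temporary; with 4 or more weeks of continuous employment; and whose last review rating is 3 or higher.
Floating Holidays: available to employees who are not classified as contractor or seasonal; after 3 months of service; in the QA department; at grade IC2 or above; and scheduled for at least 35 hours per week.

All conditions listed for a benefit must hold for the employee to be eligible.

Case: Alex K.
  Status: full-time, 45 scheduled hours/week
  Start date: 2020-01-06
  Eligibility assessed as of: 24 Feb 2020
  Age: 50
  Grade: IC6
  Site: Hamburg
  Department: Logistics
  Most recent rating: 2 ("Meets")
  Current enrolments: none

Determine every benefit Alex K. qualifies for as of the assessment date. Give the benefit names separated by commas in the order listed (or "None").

None

Service from 2020-01-06 to 24 Feb 2020: 49 days.
Charitable Gift Match — status full-time ✓ (not excluded); service 49 days ≥ 30 days ✓; age 50 ≥ 21 ✓; site Hamburg ✗ (not Fresno or Porto) → not eligible.
Home Office Allowance — status full-time ✓; service 49 days < 90 days ✗ → not eligible.
Paid Parental Leave — service 49 days < 3 months (≈90 days) ✗ → not eligible.
Professional Development Fund — status full-time ✗ (requires temporary) → not eligible.
Employer Retirement Match — service 49 days ≥ 30 days ✓; dept Logistics ✗ → not eligible.
Flexible Spending Account — status full-time ✗ (requires part-time) → not eligible.
Childcare Subsidy — status full-time ✗ (requires part-time or seasonal) → not eligible.
Annual Bonus Plan — status full-time ✓ (not excluded); service 49 days ≥ 4 weeks (≈28 days) ✓; rating 2 < 3 ✗ → not eligible.
Floating Holidays — status full-time ✓ (not excluded); service 49 days < 3 months (≈90 days) ✗ → not eligible.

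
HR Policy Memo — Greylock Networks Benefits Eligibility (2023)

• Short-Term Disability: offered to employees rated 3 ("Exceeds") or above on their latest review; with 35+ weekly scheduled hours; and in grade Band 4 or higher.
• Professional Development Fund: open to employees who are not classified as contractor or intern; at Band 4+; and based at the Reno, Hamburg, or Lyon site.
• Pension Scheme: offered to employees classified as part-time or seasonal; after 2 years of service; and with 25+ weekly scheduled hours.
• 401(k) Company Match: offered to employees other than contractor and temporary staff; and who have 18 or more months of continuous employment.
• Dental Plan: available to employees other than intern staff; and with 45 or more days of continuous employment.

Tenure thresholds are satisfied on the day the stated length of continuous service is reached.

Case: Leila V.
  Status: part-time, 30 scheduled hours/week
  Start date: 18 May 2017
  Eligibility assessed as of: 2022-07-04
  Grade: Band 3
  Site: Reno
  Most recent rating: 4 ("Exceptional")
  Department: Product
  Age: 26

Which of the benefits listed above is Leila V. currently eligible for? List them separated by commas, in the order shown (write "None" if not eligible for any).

Service from 18 May 2017 to 2022-07-04: 1873 days.
Short-Term Disability — rating 4 ≥ 3 ✓; 30 hrs/wk < 35 ✗ → not eligible.
Professional Development Fund — status part-time ✓ (not excluded); grade Band 3 < Band 4 ✗ → not eligible.
Pension Scheme — status part-time ✓; service 1873 days ≥ 2 years (≈730 days) ✓; 30 hrs/wk ≥ 25 ✓ → eligible.
401(k) Company Match — status part-time ✓ (not excluded); service 1873 days ≥ 18 months (≈540 days) ✓ → eligible.
Dental Plan — status part-time ✓ (not excluded); service 1873 days ≥ 45 days ✓ → eligible.

Pension Scheme, 401(k) Company Match, Dental Plan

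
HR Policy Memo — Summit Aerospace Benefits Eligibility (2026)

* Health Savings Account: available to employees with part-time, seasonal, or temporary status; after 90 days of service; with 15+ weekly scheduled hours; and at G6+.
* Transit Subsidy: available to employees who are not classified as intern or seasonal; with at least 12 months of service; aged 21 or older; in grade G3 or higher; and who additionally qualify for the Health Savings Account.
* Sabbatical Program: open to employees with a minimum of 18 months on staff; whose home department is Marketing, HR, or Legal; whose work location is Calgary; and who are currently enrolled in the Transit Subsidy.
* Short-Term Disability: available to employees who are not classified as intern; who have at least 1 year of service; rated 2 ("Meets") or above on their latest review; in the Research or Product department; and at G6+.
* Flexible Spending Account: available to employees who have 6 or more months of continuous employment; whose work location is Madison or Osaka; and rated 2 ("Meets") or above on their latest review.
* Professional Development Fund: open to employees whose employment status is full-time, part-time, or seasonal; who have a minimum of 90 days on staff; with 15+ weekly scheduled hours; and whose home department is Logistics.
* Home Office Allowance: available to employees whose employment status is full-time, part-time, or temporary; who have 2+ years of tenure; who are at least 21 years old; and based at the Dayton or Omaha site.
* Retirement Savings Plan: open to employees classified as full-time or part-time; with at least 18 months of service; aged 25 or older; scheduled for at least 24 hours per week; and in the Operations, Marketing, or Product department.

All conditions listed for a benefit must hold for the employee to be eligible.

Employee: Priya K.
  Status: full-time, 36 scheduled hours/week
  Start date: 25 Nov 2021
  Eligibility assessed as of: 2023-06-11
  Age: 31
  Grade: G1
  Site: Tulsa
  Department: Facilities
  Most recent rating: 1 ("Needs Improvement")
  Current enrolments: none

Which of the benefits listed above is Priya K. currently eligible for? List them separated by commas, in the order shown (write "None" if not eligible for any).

Service from 25 Nov 2021 to 2023-06-11: 563 days.
Health Savings Account — status full-time ✗ (requires part-time, seasonal, or temporary) → not eligible.
Transit Subsidy — status full-time ✓ (not excluded); service 563 days ≥ 12 months (≈360 days) ✓; age 31 ≥ 21 ✓; grade G1 < G3 ✗ → not eligible.
Sabbatical Program — service 563 days ≥ 18 months (≈540 days) ✓; dept Facilities ✗ → not eligible.
Short-Term Disability — status full-time ✓ (not excluded); service 563 days ≥ 1 year (≈365 days) ✓; rating 1 < 2 ✗ → not eligible.
Flexible Spending Account — service 563 days ≥ 6 months (≈180 days) ✓; site Tulsa ✗ (not Madison or Osaka) → not eligible.
Professional Development Fund — status full-time ✓; service 563 days ≥ 90 days ✓; 36 hrs/wk ≥ 15 ✓; dept Facilities ✗ → not eligible.
Home Office Allowance — status full-time ✓; service 563 days < 2 years (≈730 days) ✗ → not eligible.
Retirement Savings Plan — status full-time ✓; service 563 days ≥ 18 months (≈540 days) ✓; age 31 ≥ 25 ✓; 36 hrs/wk ≥ 24 ✓; dept Facilities ✗ → not eligible.

None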